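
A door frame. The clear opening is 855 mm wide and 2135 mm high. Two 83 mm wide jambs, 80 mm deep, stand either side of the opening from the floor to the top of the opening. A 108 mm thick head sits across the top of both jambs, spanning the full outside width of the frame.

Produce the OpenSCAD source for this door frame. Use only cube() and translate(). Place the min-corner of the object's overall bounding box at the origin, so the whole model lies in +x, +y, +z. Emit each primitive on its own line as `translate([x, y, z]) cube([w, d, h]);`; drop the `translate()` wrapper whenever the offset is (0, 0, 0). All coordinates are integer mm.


cube([83, 80, 2135]);
translate([938, 0, 0]) cube([83, 80, 2135]);
translate([0, 0, 2135]) cube([1021, 80, 108]);


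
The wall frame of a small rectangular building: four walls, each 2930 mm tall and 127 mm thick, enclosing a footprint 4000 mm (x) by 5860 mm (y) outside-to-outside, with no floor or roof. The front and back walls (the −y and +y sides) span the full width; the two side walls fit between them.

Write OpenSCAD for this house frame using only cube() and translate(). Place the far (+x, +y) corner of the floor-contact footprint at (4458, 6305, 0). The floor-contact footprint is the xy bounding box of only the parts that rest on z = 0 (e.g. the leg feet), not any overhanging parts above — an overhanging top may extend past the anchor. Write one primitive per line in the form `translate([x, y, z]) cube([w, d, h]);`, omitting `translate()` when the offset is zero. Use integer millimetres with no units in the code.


translate([458, 445, 0]) cube([4000, 127, 2930]);
translate([458, 6178, 0]) cube([4000, 127, 2930]);
translate([458, 572, 0]) cube([127, 5606, 2930]);
translate([4331, 572, 0]) cube([127, 5606, 2930]);


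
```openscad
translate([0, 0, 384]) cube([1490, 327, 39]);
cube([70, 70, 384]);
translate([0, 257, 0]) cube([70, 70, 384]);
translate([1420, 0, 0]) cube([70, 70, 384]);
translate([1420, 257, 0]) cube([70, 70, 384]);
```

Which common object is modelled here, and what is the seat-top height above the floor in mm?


A bench. The seat-top height is 423 mm.

A long slab on four corner posts — a bench. The slab sits at z = 384 with thickness 39, so the top is 384 + 39 = 423 mm.


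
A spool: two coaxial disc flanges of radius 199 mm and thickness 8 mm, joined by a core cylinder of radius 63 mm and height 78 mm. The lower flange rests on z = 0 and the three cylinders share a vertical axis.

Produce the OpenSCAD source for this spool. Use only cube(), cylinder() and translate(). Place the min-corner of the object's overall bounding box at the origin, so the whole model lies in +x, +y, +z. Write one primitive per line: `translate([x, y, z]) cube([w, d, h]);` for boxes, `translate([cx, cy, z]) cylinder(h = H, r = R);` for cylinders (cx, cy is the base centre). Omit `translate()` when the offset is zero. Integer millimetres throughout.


translate([199, 199, 0]) cylinder(h = 8, r = 199);
translate([199, 199, 8]) cylinder(h = 78, r = 63);
translate([199, 199, 86]) cylinder(h = 8, r = 199);


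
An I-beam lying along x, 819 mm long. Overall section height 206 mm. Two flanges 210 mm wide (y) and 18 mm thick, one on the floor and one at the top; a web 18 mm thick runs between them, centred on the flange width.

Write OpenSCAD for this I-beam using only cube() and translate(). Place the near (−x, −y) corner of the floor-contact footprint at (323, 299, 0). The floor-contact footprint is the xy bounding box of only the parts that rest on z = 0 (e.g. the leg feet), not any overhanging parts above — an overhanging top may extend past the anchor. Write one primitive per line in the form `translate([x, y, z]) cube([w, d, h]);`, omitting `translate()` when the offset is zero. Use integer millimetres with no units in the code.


translate([323, 299, 0]) cube([819, 210, 18]);
translate([323, 395, 18]) cube([819, 18, 170]);
translate([323, 299, 188]) cube([819, 210, 18]);


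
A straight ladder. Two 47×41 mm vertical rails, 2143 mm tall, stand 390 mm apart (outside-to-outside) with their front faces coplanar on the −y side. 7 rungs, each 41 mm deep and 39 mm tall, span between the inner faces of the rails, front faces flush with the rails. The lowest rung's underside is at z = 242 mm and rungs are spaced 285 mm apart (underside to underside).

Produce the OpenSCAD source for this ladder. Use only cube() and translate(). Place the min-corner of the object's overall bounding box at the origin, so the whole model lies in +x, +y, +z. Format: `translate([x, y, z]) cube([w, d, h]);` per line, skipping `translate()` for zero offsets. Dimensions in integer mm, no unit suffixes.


// rung span = 390 - 2*47 = 296
// rung[k] z = 242 + k*285
cube([47, 41, 2143]);
translate([343, 0, 0]) cube([47, 41, 2143]);
translate([47, 0, 242]) cube([296, 41, 39]);
translate([47, 0, 527]) cube([296, 41, 39]);
translate([47, 0, 812]) cube([296, 41, 39]);
translate([47, 0, 1097]) cube([296, 41, 39]);
translate([47, 0, 1382]) cube([296, 41, 39]);
translate([47, 0, 1667]) cube([296, 41, 39]);
translate([47, 0, 1952]) cube([296, 41, 39]);


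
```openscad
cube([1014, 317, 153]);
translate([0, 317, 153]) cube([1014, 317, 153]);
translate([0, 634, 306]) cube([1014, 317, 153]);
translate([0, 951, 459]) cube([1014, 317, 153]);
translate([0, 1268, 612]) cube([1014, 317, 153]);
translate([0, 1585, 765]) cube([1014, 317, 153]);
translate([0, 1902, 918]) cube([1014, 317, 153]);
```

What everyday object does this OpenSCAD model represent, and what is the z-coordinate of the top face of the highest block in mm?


A staircase. The total rise is 1071 mm.

7 identical blocks, each offset up and back from the previous — a staircase. Each step is 153 mm tall and there are 7 of them, so the total rise is 7 × 153 = 1071 mm.


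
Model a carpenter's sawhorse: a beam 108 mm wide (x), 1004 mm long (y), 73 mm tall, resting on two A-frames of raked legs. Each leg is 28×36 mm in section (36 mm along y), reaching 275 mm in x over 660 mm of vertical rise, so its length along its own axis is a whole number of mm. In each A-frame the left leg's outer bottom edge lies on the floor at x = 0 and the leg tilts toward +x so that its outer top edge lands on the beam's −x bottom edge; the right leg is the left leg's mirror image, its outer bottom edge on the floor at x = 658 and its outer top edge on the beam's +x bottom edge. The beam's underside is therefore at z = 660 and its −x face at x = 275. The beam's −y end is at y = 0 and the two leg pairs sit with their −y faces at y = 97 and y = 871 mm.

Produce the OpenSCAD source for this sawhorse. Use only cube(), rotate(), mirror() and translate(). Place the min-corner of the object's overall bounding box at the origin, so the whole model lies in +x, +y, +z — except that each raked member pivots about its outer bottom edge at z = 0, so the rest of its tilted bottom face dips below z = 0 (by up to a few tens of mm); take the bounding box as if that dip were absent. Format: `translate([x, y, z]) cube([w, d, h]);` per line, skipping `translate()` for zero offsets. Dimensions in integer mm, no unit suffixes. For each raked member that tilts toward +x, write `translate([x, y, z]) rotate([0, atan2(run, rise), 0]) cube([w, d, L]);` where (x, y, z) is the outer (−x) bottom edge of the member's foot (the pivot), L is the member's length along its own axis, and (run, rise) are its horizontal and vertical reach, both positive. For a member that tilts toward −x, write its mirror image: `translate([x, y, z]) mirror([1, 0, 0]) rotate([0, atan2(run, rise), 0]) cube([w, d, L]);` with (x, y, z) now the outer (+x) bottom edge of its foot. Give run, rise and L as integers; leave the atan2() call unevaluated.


translate([275, 0, 660]) cube([108, 1004, 73]);
translate([0, 97, 0]) rotate([0, atan2(275, 660), 0]) cube([28, 36, 715]);
translate([658, 97, 0]) mirror([1, 0, 0]) rotate([0, atan2(275, 660), 0]) cube([28, 36, 715]);
translate([0, 871, 0]) rotate([0, atan2(275, 660), 0]) cube([28, 36, 715]);
translate([658, 871, 0]) mirror([1, 0, 0]) rotate([0, atan2(275, 660), 0]) cube([28, 36, 715]);


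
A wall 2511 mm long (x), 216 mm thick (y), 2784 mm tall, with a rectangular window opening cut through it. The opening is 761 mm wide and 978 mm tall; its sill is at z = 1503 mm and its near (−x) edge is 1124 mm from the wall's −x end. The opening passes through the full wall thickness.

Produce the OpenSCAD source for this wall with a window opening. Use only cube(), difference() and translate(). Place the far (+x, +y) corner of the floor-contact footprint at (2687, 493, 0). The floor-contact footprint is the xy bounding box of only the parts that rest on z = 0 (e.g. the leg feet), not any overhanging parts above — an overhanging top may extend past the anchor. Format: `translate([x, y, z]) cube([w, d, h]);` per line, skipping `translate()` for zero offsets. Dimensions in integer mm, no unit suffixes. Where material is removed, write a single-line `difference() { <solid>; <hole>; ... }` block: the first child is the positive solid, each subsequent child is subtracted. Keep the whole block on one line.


difference() { translate([176, 277, 0]) cube([2511, 216, 2784]); translate([1300, 277, 1503]) cube([761, 216, 978]); }


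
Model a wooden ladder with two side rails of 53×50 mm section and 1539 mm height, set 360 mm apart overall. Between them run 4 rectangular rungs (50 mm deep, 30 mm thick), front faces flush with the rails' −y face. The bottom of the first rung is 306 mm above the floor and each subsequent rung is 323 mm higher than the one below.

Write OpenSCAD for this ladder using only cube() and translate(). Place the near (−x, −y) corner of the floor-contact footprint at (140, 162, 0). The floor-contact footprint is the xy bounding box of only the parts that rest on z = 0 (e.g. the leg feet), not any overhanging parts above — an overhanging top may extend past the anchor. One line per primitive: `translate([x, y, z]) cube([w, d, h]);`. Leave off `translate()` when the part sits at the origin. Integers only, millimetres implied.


// rung span = 360 - 2*53 = 254
// rung[k] z = 306 + k*323
translate([140, 162, 0]) cube([53, 50, 1539]);
translate([447, 162, 0]) cube([53, 50, 1539]);
translate([193, 162, 306]) cube([254, 50, 30]);
translate([193, 162, 629]) cube([254, 50, 30]);
translate([193, 162, 952]) cube([254, 50, 30]);
translate([193, 162, 1275]) cube([254, 50, 30]);


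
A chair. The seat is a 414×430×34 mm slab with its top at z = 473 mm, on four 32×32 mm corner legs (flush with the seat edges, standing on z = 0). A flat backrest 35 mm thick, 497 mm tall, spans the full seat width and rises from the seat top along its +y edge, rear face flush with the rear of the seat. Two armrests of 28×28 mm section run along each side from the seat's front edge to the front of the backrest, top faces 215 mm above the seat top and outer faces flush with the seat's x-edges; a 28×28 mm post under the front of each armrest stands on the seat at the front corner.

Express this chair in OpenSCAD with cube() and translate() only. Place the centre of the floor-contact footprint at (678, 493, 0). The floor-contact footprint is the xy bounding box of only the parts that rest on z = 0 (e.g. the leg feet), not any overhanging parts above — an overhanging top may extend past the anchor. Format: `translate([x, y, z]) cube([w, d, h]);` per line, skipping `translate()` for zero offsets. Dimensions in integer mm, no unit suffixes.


translate([471, 278, 439]) cube([414, 430, 34]);
translate([471, 278, 0]) cube([32, 32, 439]);
translate([853, 278, 0]) cube([32, 32, 439]);
translate([471, 676, 0]) cube([32, 32, 439]);
translate([853, 676, 0]) cube([32, 32, 439]);
translate([471, 673, 473]) cube([414, 35, 497]);
translate([471, 278, 660]) cube([28, 395, 28]);
translate([857, 278, 660]) cube([28, 395, 28]);
translate([471, 278, 473]) cube([28, 28, 187]);
translate([857, 278, 473]) cube([28, 28, 187]);


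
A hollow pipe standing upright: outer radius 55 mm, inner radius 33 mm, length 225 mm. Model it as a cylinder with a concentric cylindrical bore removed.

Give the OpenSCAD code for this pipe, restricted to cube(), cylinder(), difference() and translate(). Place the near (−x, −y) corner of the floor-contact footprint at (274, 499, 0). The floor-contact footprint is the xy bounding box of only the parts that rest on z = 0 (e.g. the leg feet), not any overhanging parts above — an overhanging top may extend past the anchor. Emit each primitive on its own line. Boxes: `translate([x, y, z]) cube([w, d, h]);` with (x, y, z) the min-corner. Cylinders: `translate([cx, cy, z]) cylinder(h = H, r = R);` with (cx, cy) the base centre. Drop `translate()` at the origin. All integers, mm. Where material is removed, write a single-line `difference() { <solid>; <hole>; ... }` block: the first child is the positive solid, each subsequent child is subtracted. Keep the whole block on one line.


difference() { translate([329, 554, 0]) cylinder(h = 225, r = 55); translate([329, 554, 0]) cylinder(h = 225, r = 33); }


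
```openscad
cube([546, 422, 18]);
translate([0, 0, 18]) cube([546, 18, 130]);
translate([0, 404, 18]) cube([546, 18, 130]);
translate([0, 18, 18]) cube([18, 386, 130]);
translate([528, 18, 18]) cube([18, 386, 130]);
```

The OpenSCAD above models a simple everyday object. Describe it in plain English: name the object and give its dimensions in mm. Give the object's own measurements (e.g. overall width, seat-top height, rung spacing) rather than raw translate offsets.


An open-topped rectangular box: outside dimensions 546×422×148 mm, with a uniform wall and base thickness of 18 mm. The base is a full 546×422 slab on the floor; four walls sit on top of the base. The front and back walls (the −y and +y sides) span the full width; the two side walls fit between them.


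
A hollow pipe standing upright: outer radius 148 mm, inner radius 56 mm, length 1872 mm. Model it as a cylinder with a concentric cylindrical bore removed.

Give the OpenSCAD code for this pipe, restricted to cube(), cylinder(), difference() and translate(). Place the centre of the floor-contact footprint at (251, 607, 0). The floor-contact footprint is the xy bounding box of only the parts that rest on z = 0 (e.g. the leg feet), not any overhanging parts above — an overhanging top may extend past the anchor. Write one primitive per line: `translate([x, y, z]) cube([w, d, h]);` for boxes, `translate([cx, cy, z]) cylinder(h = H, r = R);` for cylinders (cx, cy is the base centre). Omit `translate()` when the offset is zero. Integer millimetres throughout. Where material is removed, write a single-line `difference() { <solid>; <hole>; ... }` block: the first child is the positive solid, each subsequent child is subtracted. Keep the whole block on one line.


difference() { translate([251, 607, 0]) cylinder(h = 1872, r = 148); translate([251, 607, 0]) cylinder(h = 1872, r = 56); }


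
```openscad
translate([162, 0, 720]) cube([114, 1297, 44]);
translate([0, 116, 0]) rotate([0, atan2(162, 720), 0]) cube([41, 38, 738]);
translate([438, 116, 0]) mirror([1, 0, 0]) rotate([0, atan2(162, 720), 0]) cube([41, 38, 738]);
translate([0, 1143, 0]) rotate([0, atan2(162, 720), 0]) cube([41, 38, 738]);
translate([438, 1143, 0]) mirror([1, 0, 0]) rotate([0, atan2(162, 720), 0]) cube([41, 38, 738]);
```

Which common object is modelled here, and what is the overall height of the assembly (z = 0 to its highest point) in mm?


A sawhorse. The overall height is 764 mm.

A beam across two mirrored pairs of raked legs — a sawhorse. The beam's underside is at z = 720 (matching the legs' vertical rise in atan2(162, 720)) and the beam is 44 mm tall, so its top is at 720 + 44 = 764 mm. The raked legs top out at the beam's underside, so that is the highest point.


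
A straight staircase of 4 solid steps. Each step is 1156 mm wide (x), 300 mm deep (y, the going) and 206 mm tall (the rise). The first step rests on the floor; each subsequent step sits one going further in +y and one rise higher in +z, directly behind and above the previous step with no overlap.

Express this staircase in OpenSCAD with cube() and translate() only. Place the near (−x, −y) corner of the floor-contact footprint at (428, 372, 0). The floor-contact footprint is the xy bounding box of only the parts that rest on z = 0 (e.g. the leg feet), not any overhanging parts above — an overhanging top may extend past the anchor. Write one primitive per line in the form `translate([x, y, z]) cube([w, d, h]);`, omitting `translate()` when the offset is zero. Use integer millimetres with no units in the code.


translate([428, 372, 0]) cube([1156, 300, 206]);
translate([428, 672, 206]) cube([1156, 300, 206]);
translate([428, 972, 412]) cube([1156, 300, 206]);
translate([428, 1272, 618]) cube([1156, 300, 206]);


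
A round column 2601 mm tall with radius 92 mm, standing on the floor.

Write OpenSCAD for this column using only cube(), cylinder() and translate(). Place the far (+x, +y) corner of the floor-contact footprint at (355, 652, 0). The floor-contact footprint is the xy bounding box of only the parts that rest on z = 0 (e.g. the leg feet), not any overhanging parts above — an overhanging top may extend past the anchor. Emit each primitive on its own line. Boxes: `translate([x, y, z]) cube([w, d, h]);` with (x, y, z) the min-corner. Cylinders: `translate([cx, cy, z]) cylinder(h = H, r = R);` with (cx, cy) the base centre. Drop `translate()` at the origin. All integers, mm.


translate([263, 560, 0]) cylinder(h = 2601, r = 92);


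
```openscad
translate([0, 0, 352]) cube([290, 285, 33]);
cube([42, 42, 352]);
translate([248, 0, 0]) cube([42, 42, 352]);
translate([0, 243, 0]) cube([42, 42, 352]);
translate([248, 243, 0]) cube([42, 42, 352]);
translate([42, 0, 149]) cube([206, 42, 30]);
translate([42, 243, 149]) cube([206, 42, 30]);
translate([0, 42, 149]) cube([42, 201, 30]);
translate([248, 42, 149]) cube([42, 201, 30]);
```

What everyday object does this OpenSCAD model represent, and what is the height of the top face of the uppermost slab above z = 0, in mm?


A stool. The seat height is 385 mm.

A 290×285×33 slab at z = 352 on four corner posts — a stool. The seat top is 352 + 33 = 385 mm.


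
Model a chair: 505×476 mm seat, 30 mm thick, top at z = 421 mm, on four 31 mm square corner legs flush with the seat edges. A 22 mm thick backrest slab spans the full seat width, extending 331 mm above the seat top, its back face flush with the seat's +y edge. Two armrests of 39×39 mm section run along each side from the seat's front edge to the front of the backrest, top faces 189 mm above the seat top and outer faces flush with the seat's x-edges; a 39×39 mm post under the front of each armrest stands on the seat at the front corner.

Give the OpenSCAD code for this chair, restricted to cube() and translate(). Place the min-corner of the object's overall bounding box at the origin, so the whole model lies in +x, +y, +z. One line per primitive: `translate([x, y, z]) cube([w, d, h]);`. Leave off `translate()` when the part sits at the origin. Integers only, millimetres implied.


translate([0, 0, 391]) cube([505, 476, 30]);
cube([31, 31, 391]);
translate([474, 0, 0]) cube([31, 31, 391]);
translate([0, 445, 0]) cube([31, 31, 391]);
translate([474, 445, 0]) cube([31, 31, 391]);
translate([0, 454, 421]) cube([505, 22, 331]);
translate([0, 0, 571]) cube([39, 454, 39]);
translate([466, 0, 571]) cube([39, 454, 39]);
translate([0, 0, 421]) cube([39, 39, 150]);
translate([466, 0, 421]) cube([39, 39, 150]);


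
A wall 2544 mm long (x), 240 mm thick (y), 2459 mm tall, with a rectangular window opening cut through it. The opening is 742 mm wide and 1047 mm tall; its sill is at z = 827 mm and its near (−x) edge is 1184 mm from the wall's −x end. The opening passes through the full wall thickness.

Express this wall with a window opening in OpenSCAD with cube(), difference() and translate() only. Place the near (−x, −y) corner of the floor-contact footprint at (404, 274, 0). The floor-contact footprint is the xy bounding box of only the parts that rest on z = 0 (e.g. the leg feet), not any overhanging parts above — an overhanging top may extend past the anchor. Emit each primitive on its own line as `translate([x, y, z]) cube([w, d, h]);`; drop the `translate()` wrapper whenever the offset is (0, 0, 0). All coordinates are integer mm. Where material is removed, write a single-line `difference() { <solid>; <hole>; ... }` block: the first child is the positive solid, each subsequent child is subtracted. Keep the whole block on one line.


difference() { translate([404, 274, 0]) cube([2544, 240, 2459]); translate([1588, 274, 827]) cube([742, 240, 1047]); }


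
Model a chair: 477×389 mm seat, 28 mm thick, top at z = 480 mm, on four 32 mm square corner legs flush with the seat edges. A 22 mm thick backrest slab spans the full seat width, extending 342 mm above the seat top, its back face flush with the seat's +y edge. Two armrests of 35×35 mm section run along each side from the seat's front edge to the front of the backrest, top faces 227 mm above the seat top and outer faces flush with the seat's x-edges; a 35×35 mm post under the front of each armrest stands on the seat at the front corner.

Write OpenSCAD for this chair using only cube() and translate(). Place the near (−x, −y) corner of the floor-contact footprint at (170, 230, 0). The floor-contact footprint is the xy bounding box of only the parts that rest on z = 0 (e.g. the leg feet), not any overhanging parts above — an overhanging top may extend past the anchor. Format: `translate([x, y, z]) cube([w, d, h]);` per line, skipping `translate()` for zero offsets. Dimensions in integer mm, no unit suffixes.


translate([170, 230, 452]) cube([477, 389, 28]);
translate([170, 230, 0]) cube([32, 32, 452]);
translate([615, 230, 0]) cube([32, 32, 452]);
translate([170, 587, 0]) cube([32, 32, 452]);
translate([615, 587, 0]) cube([32, 32, 452]);
translate([170, 597, 480]) cube([477, 22, 342]);
translate([170, 230, 672]) cube([35, 367, 35]);
translate([612, 230, 672]) cube([35, 367, 35]);
translate([170, 230, 480]) cube([35, 35, 192]);
translate([612, 230, 480]) cube([35, 35, 192]);


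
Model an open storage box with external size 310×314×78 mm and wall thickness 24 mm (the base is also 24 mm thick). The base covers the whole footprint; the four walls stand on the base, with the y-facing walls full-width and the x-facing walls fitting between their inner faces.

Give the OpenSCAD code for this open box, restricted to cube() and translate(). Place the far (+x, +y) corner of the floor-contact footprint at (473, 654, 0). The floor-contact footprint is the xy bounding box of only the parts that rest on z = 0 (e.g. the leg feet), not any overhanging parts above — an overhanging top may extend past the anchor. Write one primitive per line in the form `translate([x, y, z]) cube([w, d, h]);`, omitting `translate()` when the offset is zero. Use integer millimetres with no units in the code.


translate([163, 340, 0]) cube([310, 314, 24]);
translate([163, 340, 24]) cube([310, 24, 54]);
translate([163, 630, 24]) cube([310, 24, 54]);
translate([163, 364, 24]) cube([24, 266, 54]);
translate([449, 364, 24]) cube([24, 266, 54]);


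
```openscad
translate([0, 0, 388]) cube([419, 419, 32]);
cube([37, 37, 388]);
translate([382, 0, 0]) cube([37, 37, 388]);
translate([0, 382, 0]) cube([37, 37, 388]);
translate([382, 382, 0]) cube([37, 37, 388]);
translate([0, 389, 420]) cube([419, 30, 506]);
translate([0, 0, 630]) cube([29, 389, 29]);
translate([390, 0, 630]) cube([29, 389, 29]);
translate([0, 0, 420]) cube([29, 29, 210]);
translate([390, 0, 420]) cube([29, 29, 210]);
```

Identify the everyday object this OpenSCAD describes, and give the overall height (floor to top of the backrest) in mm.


A chair. The overall height is 926 mm.

A slab on four corner posts with a tall panel at the back — a chair. The seat slab sits at z = 388 with thickness 32, and the 506 mm backrest starts at the seat top, so the overall height is 388 + 32 + 506 = 926 mm.


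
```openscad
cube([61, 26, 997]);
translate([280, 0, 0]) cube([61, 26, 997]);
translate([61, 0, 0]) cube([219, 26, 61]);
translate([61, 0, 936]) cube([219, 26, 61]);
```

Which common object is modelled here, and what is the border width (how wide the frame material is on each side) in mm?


A picture frame. The border width is 61 mm.

Four thin pieces enclosing a rectangular opening — a picture frame. The two full-height stiles are 997 mm tall; the top rail sits at z = 936 and is 61 mm tall, so the border above the opening is 997 − 936 = 61 mm, matching the stile x-width.


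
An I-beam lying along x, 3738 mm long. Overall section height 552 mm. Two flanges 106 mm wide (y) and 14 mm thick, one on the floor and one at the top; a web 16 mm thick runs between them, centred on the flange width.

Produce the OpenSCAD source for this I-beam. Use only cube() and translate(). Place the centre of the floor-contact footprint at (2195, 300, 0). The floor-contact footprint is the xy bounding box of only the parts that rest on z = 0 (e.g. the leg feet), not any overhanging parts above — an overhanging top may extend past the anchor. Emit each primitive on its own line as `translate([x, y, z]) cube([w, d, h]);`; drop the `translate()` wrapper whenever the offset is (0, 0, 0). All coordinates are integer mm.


translate([326, 247, 0]) cube([3738, 106, 14]);
translate([326, 292, 14]) cube([3738, 16, 524]);
translate([326, 247, 538]) cube([3738, 106, 14]);


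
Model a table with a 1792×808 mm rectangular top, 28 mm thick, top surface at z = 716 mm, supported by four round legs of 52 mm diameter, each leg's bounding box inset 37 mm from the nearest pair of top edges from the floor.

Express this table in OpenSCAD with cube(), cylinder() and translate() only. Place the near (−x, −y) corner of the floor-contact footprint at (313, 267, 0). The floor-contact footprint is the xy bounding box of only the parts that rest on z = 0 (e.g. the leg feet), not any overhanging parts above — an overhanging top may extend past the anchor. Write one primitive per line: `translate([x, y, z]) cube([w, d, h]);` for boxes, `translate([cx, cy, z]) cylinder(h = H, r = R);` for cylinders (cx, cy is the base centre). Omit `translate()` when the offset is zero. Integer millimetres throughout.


// leg_h = 716 - 28 = 688
translate([276, 230, 688]) cube([1792, 808, 28]);
translate([339, 293, 0]) cylinder(h = 688, r = 26);
translate([2005, 293, 0]) cylinder(h = 688, r = 26);
translate([339, 975, 0]) cylinder(h = 688, r = 26);
translate([2005, 975, 0]) cylinder(h = 688, r = 26);


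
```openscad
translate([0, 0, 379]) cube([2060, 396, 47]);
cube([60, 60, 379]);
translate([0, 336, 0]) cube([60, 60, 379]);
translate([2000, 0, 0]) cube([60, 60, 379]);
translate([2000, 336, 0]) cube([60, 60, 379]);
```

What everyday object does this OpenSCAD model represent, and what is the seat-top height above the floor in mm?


A bench. The seat-top height is 426 mm.

A long slab on four corner posts — a bench. The slab sits at z = 379 with thickness 47, so the top is 379 + 47 = 426 mm.


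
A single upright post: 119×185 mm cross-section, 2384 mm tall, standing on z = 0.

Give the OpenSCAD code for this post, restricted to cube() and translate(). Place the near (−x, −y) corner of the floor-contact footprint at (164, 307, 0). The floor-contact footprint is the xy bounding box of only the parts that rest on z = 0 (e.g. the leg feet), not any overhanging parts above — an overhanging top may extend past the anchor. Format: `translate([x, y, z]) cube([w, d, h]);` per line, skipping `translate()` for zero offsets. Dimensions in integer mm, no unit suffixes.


translate([164, 307, 0]) cube([119, 185, 2384]);


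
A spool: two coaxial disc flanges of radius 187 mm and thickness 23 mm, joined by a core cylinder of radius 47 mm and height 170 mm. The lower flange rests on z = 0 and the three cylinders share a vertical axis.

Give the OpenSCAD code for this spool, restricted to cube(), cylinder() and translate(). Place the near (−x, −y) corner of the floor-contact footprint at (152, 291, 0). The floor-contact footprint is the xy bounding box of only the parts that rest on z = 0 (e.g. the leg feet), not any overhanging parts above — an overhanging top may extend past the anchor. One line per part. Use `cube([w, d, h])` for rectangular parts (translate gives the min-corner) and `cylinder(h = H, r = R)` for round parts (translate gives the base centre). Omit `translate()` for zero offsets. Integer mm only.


translate([339, 478, 0]) cylinder(h = 23, r = 187);
translate([339, 478, 23]) cylinder(h = 170, r = 47);
translate([339, 478, 193]) cylinder(h = 23, r = 187);


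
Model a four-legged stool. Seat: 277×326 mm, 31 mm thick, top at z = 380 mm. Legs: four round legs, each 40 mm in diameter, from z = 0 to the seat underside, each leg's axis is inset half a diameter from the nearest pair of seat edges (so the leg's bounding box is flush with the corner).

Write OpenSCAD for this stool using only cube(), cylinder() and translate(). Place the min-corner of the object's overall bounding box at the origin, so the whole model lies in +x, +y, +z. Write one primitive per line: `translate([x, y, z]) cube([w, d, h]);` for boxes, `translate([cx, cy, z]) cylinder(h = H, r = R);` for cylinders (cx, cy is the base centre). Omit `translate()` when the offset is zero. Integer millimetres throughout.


// leg_h = 380 - 31 = 349
translate([0, 0, 349]) cube([277, 326, 31]);
translate([20, 20, 0]) cylinder(h = 349, r = 20);
translate([257, 20, 0]) cylinder(h = 349, r = 20);
translate([20, 306, 0]) cylinder(h = 349, r = 20);
translate([257, 306, 0]) cylinder(h = 349, r = 20);


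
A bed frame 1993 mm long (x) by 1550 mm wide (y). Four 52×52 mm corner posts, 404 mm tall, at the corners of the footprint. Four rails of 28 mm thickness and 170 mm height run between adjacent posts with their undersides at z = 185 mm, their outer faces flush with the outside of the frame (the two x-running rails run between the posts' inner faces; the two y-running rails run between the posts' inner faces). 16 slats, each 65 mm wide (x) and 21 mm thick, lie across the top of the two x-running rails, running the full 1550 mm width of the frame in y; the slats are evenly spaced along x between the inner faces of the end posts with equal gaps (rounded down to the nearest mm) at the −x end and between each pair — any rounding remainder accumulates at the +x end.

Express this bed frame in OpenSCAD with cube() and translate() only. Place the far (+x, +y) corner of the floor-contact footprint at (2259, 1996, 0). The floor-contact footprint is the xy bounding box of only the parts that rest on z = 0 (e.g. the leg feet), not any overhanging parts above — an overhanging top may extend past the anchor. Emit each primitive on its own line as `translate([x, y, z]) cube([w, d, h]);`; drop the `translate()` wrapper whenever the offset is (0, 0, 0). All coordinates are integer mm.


translate([266, 446, 0]) cube([52, 52, 404]);
translate([266, 1944, 0]) cube([52, 52, 404]);
translate([2207, 446, 0]) cube([52, 52, 404]);
translate([2207, 1944, 0]) cube([52, 52, 404]);
translate([318, 446, 185]) cube([1889, 28, 170]);
translate([318, 1968, 185]) cube([1889, 28, 170]);
translate([266, 498, 185]) cube([28, 1446, 170]);
translate([2231, 498, 185]) cube([28, 1446, 170]);
translate([367, 446, 355]) cube([65, 1550, 21]);
translate([481, 446, 355]) cube([65, 1550, 21]);
translate([595, 446, 355]) cube([65, 1550, 21]);
translate([709, 446, 355]) cube([65, 1550, 21]);
translate([823, 446, 355]) cube([65, 1550, 21]);
translate([937, 446, 355]) cube([65, 1550, 21]);
translate([1051, 446, 355]) cube([65, 1550, 21]);
translate([1165, 446, 355]) cube([65, 1550, 21]);
translate([1279, 446, 355]) cube([65, 1550, 21]);
translate([1393, 446, 355]) cube([65, 1550, 21]);
translate([1507, 446, 355]) cube([65, 1550, 21]);
translate([1621, 446, 355]) cube([65, 1550, 21]);
translate([1735, 446, 355]) cube([65, 1550, 21]);
translate([1849, 446, 355]) cube([65, 1550, 21]);
translate([1963, 446, 355]) cube([65, 1550, 21]);
translate([2077, 446, 355]) cube([65, 1550, 21]);


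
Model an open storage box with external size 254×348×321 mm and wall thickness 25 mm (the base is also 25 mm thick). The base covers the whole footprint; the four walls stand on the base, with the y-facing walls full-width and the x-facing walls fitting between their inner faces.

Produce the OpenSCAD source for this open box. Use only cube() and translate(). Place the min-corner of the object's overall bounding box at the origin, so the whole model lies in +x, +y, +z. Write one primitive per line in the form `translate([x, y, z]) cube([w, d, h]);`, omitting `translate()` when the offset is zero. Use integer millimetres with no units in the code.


cube([254, 348, 25]);
translate([0, 0, 25]) cube([254, 25, 296]);
translate([0, 323, 25]) cube([254, 25, 296]);
translate([0, 25, 25]) cube([25, 298, 296]);
translate([229, 25, 25]) cube([25, 298, 296]);


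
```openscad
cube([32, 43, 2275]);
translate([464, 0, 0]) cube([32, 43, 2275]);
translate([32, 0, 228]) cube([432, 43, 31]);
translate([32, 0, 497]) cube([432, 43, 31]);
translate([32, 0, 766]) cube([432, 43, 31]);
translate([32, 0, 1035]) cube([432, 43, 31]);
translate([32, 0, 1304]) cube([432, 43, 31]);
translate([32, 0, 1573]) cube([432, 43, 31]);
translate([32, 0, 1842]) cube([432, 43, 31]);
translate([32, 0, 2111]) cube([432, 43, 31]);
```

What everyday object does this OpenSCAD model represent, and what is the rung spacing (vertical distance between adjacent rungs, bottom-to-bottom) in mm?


A ladder. The rung spacing is 269 mm.

Two tall 32×43 posts with 8 short bars between them — a ladder. Adjacent rungs sit at z = 228 and z = 497, so the spacing is 497 − 228 = 269 mm.


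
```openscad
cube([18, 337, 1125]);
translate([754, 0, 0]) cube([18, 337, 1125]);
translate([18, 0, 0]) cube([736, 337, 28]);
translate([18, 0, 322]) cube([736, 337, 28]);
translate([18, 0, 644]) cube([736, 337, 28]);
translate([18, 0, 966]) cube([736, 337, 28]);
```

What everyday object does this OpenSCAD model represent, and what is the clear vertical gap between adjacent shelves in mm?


A bookshelf. The clear shelf gap is 294 mm.

Two tall side panels with 4 horizontal boards between them — a bookshelf. The first two shelf undersides are at z = 0 and z = 322; with shelf thickness 28, the clear gap is 322 − 0 − 28 = 294 mm.


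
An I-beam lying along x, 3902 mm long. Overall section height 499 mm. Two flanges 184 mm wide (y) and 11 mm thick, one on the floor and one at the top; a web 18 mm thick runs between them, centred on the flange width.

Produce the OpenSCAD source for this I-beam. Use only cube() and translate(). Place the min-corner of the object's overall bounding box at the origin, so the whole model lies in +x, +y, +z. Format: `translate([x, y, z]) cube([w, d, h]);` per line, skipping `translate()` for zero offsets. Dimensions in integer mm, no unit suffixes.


cube([3902, 184, 11]);
translate([0, 83, 11]) cube([3902, 18, 477]);
translate([0, 0, 488]) cube([3902, 184, 11]);


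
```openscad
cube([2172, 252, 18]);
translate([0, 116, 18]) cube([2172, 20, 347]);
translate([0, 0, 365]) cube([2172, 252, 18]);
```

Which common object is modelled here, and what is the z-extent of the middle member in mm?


An I-beam. The web height is 347 mm.

Two wide flanges with a thin centred web — an I-beam. Overall 383 mm minus two 18 mm flanges gives a web of 383 − 2·18 = 347 mm.


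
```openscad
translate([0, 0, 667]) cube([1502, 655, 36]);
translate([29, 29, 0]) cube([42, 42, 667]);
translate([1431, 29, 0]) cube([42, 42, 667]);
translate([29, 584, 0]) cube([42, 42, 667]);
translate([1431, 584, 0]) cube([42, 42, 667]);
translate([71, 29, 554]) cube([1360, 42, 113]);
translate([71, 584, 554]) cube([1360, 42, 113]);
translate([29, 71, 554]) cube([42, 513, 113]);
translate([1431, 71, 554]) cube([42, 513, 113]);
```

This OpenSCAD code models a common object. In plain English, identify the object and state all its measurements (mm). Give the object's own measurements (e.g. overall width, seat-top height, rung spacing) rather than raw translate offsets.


A rectangular dining table. The top is 1502×655×36 mm with its upper surface at z = 703 mm. It stands on four 42×42 mm square legs, each inset 29 mm from the nearest pair of top edges, running from the floor to the underside of the top. Four apron rails, 42 mm thick and 113 mm tall, run between adjacent legs with their top edges flush with the underside of the top and their outer faces flush with the legs' outer faces.


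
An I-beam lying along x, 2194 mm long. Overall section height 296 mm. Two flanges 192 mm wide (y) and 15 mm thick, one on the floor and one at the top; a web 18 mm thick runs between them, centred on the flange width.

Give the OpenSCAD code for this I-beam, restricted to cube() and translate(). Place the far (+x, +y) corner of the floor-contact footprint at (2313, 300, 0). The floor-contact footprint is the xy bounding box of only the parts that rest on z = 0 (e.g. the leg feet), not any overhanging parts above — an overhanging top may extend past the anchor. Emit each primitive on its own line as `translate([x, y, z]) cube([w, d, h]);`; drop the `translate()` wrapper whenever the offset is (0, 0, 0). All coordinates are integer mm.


translate([119, 108, 0]) cube([2194, 192, 15]);
translate([119, 195, 15]) cube([2194, 18, 266]);
translate([119, 108, 281]) cube([2194, 192, 15]);


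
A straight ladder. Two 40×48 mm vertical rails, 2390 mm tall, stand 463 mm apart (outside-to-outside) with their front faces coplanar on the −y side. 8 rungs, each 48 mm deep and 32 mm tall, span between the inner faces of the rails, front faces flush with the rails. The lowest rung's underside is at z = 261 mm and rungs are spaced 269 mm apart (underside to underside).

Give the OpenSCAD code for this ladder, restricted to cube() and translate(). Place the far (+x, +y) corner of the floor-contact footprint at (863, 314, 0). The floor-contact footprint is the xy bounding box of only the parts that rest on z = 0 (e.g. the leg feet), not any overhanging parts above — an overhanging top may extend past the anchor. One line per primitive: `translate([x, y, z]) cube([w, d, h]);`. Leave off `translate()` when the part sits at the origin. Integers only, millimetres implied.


translate([400, 266, 0]) cube([40, 48, 2390]);
translate([823, 266, 0]) cube([40, 48, 2390]);
translate([440, 266, 261]) cube([383, 48, 32]);
translate([440, 266, 530]) cube([383, 48, 32]);
translate([440, 266, 799]) cube([383, 48, 32]);
translate([440, 266, 1068]) cube([383, 48, 32]);
translate([440, 266, 1337]) cube([383, 48, 32]);
translate([440, 266, 1606]) cube([383, 48, 32]);
translate([440, 266, 1875]) cube([383, 48, 32]);
translate([440, 266, 2144]) cube([383, 48, 32]);


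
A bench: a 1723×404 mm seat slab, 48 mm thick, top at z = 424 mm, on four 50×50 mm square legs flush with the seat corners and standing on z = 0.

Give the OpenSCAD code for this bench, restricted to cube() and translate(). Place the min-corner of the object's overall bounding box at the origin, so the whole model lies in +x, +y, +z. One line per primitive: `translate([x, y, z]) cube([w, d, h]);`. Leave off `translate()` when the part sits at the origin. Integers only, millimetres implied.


translate([0, 0, 376]) cube([1723, 404, 48]);
cube([50, 50, 376]);
translate([0, 354, 0]) cube([50, 50, 376]);
translate([1673, 0, 0]) cube([50, 50, 376]);
translate([1673, 354, 0]) cube([50, 50, 376]);


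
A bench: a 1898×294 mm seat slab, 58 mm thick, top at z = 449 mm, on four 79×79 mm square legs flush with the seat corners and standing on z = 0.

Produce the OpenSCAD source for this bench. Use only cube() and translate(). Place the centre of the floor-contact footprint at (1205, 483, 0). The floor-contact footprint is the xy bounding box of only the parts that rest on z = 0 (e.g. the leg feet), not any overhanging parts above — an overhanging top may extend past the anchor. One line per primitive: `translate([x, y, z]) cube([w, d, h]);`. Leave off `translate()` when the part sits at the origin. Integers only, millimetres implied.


translate([256, 336, 391]) cube([1898, 294, 58]);
translate([256, 336, 0]) cube([79, 79, 391]);
translate([256, 551, 0]) cube([79, 79, 391]);
translate([2075, 336, 0]) cube([79, 79, 391]);
translate([2075, 551, 0]) cube([79, 79, 391]);
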